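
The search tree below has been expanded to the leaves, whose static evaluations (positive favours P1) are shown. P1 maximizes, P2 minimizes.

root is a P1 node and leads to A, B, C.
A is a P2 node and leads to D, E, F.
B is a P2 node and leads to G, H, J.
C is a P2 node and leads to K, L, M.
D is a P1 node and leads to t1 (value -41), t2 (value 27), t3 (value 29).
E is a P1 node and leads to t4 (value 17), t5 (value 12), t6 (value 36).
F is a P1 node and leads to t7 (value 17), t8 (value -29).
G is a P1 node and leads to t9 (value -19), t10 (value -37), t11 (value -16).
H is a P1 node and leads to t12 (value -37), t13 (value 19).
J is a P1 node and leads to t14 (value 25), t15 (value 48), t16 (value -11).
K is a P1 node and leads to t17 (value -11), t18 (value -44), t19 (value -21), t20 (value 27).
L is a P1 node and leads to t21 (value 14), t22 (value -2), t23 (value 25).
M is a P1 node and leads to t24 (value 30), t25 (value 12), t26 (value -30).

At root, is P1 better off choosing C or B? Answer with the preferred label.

C

K (P1): max(-11, -44, -21, 27) = 27
L (P1): max(14, -2, 25) = 25
M (P1): max(30, 12, -30) = 30
C (P2): min(27, 25, 30) = 25
G (P1): max(-19, -37, -16) = -16
H (P1): max(-37, 19) = 19
J (P1): max(25, 48, -11) = 48
B (P2): min(-16, 19, 48) = -16
P1 prefers the higher value; C=25, B=-16. C is better since 25 > -16.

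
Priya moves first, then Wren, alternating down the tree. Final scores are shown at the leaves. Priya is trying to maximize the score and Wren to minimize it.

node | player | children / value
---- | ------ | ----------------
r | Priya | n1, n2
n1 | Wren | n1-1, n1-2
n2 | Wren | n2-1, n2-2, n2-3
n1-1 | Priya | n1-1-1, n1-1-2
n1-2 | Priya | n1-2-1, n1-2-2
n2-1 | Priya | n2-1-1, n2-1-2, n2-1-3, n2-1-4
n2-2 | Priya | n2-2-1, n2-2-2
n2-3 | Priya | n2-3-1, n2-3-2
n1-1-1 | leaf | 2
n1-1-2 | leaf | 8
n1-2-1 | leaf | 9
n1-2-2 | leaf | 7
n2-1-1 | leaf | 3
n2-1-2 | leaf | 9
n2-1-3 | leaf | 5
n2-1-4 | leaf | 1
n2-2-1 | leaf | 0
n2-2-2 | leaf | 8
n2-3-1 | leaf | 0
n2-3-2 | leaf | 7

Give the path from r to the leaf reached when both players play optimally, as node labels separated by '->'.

r -> n1 -> n1-1 -> n1-1-2

n1-1 (Priya): max(2, 8) = 8
n1-2 (Priya): max(9, 7) = 9
n1 (Wren): min(8, 9) = 8
n2-1 (Priya): max(3, 9, 5, 1) = 9
n2-2 (Priya): max(0, 8) = 8
n2-3 (Priya): max(0, 7) = 7
n2 (Wren): min(9, 8, 7) = 7
r (Priya): max(8, 7) = 8
At r, Priya picks n1 (highest: 8).
At n1, Wren picks n1-1 (lowest: 8).
At n1-1, Priya picks n1-1-2 (highest: 8).
Terminal value 8.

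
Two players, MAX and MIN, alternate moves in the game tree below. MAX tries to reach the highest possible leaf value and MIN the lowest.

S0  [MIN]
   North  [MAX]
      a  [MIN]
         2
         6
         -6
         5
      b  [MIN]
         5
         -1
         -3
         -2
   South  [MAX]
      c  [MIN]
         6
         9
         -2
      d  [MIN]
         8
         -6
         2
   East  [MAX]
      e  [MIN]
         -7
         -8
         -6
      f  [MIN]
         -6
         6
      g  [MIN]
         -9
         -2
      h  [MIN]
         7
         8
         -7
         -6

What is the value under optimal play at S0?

-6

a (MIN): min(2, 6, -6, 5) = -6
b (MIN): min(5, -1, -3, -2) = -3
North (MAX): max(-6, -3) = -3
c (MIN): min(6, 9, -2) = -2
d (MIN): min(8, -6, 2) = -6
South (MAX): max(-2, -6) = -2
e (MIN): min(-7, -8, -6) = -8
f (MIN): min(-6, 6) = -6
g (MIN): min(-9, -2) = -9
h (MIN): min(7, 8, -7, -6) = -7
East (MAX): max(-8, -6, -9, -7) = -6
S0 (MIN): min(-3, -2, -6) = -6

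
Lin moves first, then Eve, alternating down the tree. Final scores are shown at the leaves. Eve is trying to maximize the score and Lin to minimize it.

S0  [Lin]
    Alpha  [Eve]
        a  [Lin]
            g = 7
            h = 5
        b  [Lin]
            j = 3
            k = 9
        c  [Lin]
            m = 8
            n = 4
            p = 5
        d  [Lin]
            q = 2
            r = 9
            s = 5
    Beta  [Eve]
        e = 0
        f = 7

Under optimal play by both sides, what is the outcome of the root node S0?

a (Lin): min(7, 5) = 5
b (Lin): min(3, 9) = 3
c (Lin): min(8, 4, 5) = 4
d (Lin): min(2, 9, 5) = 2
Alpha (Eve): max(5, 3, 4, 2) = 5
Beta (Eve): max(0, 7) = 7
S0 (Lin): min(5, 7) = 5

5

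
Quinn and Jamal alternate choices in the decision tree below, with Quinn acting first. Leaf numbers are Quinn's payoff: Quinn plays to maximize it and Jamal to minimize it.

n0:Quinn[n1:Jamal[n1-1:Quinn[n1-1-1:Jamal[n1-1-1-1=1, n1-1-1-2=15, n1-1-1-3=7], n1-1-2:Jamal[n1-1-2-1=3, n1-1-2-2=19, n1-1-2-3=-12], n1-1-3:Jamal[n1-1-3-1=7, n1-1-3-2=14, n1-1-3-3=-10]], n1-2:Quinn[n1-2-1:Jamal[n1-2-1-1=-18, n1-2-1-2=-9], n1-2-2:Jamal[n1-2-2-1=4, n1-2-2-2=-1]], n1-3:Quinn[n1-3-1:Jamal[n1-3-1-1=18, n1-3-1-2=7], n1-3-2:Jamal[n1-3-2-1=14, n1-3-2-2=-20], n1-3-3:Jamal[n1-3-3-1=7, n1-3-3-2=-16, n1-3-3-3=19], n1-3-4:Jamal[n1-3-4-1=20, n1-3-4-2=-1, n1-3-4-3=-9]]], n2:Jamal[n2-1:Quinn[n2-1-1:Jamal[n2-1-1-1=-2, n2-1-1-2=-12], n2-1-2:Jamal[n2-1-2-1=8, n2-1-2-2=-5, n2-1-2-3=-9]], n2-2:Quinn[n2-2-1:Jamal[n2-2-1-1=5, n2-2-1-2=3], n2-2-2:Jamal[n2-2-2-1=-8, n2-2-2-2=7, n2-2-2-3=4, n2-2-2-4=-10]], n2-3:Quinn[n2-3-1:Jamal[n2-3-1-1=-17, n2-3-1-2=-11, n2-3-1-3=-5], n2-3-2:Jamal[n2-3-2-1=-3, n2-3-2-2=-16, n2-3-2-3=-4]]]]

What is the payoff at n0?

-1

n1-1-1 (Jamal): min(1, 15, 7) = 1
n1-1-2 (Jamal): min(3, 19, -12) = -12
n1-1-3 (Jamal): min(7, 14, -10) = -10
n1-1 (Quinn): max(1, -12, -10) = 1
n1-2-1 (Jamal): min(-18, -9) = -18
n1-2-2 (Jamal): min(4, -1) = -1
n1-2 (Quinn): max(-18, -1) = -1
n1-3-1 (Jamal): min(18, 7) = 7
n1-3-2 (Jamal): min(14, -20) = -20
n1-3-3 (Jamal): min(7, -16, 19) = -16
n1-3-4 (Jamal): min(20, -1, -9) = -9
n1-3 (Quinn): max(7, -20, -16, -9) = 7
n1 (Jamal): min(1, -1, 7) = -1
n2-1-1 (Jamal): min(-2, -12) = -12
n2-1-2 (Jamal): min(8, -5, -9) = -9
n2-1 (Quinn): max(-12, -9) = -9
n2-2-1 (Jamal): min(5, 3) = 3
n2-2-2 (Jamal): min(-8, 7, 4, -10) = -10
n2-2 (Quinn): max(3, -10) = 3
n2-3-1 (Jamal): min(-17, -11, -5) = -17
n2-3-2 (Jamal): min(-3, -16, -4) = -16
n2-3 (Quinn): max(-17, -16) = -16
n2 (Jamal): min(-9, 3, -16) = -16
n0 (Quinn): max(-1, -16) = -1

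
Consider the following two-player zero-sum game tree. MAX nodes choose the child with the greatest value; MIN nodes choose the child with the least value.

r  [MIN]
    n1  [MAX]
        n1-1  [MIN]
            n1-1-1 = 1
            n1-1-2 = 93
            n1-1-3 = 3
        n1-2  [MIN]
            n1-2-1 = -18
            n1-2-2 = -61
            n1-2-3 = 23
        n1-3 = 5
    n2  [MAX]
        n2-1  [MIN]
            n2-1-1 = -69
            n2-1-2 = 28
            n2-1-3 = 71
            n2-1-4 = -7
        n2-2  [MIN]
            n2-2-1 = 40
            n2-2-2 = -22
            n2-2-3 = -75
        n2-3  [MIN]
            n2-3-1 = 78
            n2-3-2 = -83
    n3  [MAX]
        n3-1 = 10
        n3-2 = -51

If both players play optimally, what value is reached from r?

-69

n1-1 (MIN): min(1, 93, 3) = 1
n1-2 (MIN): min(-18, -61, 23) = -61
n1 (MAX): max(1, -61, 5) = 5
n2-1 (MIN): min(-69, 28, 71, -7) = -69
n2-2 (MIN): min(40, -22, -75) = -75
n2-3 (MIN): min(78, -83) = -83
n2 (MAX): max(-69, -75, -83) = -69
n3 (MAX): max(10, -51) = 10
r (MIN): min(5, -69, 10) = -69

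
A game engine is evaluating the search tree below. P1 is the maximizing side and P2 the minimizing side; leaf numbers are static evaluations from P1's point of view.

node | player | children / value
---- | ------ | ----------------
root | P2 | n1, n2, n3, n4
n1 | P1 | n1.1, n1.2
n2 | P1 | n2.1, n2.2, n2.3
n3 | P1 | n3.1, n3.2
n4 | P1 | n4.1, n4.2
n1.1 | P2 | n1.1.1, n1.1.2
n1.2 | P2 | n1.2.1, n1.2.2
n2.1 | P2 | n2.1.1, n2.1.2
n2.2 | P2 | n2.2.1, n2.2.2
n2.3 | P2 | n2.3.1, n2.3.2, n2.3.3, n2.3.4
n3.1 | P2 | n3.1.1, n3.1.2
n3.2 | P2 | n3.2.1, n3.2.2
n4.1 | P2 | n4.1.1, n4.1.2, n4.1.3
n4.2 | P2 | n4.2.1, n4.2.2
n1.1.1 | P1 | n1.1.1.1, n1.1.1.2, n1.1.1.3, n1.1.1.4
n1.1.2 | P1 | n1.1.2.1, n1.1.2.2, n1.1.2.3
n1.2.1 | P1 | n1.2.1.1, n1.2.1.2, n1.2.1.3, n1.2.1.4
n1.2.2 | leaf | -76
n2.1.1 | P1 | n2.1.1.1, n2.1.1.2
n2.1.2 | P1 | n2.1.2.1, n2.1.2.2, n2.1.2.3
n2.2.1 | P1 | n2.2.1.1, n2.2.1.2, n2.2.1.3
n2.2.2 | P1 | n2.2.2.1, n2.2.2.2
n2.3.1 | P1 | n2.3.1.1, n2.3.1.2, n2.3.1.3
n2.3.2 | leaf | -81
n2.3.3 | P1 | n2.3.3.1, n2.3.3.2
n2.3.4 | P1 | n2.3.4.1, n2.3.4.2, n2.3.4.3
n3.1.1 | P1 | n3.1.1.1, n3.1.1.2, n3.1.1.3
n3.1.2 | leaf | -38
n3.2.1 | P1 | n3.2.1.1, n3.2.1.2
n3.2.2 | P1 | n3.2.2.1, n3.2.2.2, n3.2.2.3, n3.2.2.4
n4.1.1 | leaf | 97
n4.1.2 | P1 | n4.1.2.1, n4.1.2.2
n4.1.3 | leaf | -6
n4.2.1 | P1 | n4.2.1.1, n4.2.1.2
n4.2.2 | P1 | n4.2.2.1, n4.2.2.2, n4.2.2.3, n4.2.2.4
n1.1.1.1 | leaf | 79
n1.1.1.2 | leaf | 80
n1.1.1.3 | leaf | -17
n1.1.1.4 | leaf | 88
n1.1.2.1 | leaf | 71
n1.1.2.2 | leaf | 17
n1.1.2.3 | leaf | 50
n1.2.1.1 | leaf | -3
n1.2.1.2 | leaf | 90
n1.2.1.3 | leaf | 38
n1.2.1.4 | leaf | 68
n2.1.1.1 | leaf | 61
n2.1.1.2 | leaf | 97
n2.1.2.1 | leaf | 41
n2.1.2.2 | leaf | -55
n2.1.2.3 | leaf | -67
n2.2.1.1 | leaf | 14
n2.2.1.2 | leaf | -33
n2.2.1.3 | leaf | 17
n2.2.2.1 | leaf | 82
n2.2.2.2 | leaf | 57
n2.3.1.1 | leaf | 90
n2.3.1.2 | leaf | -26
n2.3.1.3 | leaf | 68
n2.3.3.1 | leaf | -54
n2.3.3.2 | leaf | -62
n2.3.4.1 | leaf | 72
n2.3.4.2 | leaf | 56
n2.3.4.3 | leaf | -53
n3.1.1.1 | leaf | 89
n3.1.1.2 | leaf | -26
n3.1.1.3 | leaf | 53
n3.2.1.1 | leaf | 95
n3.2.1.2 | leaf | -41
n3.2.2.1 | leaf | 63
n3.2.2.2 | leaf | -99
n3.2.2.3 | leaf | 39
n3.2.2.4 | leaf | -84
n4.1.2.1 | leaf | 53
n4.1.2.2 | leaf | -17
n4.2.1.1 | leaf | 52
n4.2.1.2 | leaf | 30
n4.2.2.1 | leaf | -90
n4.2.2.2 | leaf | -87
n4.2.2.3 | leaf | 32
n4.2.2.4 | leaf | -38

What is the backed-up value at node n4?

n4.1.2 (P1): max(53, -17) = 53
n4.1 (P2): min(97, 53, -6) = -6
n4.2.1 (P1): max(52, 30) = 52
n4.2.2 (P1): max(-90, -87, 32, -38) = 32
n4.2 (P2): min(52, 32) = 32
n4 (P1): max(-6, 32) = 32

32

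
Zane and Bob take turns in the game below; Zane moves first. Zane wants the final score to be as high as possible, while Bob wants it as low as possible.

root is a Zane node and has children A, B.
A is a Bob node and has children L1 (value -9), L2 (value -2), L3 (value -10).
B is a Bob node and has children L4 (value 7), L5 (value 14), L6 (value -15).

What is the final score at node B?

-15

B (Bob): min(7, 14, -15) = -15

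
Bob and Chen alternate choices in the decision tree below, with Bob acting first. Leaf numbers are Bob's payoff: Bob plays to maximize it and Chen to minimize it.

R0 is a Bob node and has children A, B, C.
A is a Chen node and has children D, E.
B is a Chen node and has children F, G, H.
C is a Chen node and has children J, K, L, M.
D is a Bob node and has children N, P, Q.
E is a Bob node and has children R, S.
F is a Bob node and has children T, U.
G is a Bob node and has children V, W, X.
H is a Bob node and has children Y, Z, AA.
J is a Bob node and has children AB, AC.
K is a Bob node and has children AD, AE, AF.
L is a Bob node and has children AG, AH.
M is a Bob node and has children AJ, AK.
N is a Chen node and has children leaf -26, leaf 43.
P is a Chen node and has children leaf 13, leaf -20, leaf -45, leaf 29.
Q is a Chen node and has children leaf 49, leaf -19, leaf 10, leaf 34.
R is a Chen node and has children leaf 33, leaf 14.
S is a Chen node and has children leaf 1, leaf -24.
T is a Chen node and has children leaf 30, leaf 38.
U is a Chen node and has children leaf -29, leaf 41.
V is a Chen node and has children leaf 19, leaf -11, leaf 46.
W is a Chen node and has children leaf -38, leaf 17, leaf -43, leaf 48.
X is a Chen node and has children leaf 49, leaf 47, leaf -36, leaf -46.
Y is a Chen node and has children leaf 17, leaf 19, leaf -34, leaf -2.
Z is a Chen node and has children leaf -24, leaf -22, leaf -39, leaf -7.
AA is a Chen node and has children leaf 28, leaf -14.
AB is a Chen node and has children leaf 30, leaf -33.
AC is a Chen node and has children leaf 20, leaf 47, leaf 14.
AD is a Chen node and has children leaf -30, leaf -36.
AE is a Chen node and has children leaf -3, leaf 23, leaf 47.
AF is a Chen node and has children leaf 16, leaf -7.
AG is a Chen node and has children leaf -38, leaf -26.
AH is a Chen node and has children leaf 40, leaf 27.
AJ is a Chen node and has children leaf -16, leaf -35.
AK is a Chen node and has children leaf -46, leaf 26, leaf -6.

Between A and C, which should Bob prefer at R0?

N (Chen): min(-26, 43) = -26
P (Chen): min(13, -20, -45, 29) = -45
Q (Chen): min(49, -19, 10, 34) = -19
D (Bob): max(-26, -45, -19) = -19
R (Chen): min(33, 14) = 14
S (Chen): min(1, -24) = -24
E (Bob): max(14, -24) = 14
A (Chen): min(-19, 14) = -19
AB (Chen): min(30, -33) = -33
AC (Chen): min(20, 47, 14) = 14
J (Bob): max(-33, 14) = 14
AD (Chen): min(-30, -36) = -36
AE (Chen): min(-3, 23, 47) = -3
AF (Chen): min(16, -7) = -7
K (Bob): max(-36, -3, -7) = -3
AG (Chen): min(-38, -26) = -38
AH (Chen): min(40, 27) = 27
L (Bob): max(-38, 27) = 27
AJ (Chen): min(-16, -35) = -35
AK (Chen): min(-46, 26, -6) = -46
M (Bob): max(-35, -46) = -35
C (Chen): min(14, -3, 27, -35) = -35
Bob prefers the higher value; A=-19, C=-35. A is better since -19 > -35.

A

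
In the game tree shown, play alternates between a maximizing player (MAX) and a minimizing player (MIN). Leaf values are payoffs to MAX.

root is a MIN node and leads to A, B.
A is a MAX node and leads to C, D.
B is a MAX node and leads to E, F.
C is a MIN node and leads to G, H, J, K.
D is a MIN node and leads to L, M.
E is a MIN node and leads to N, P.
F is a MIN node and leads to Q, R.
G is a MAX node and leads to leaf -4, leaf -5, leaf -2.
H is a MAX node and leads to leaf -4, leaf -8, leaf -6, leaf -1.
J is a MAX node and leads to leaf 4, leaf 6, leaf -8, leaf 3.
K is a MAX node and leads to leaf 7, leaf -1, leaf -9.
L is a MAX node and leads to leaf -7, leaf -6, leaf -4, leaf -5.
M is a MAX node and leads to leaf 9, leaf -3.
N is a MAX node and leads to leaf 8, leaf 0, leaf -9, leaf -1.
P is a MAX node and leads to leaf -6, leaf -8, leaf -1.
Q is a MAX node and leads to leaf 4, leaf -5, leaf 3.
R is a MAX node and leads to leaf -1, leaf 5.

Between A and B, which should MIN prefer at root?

G (MAX): max(-4, -5, -2) = -2
H (MAX): max(-4, -8, -6, -1) = -1
J (MAX): max(4, 6, -8, 3) = 6
K (MAX): max(7, -1, -9) = 7
C (MIN): min(-2, -1, 6, 7) = -2
L (MAX): max(-7, -6, -4, -5) = -4
M (MAX): max(9, -3) = 9
D (MIN): min(-4, 9) = -4
A (MAX): max(-2, -4) = -2
N (MAX): max(8, 0, -9, -1) = 8
P (MAX): max(-6, -8, -1) = -1
E (MIN): min(8, -1) = -1
Q (MAX): max(4, -5, 3) = 4
R (MAX): max(-1, 5) = 5
F (MIN): min(4, 5) = 4
B (MAX): max(-1, 4) = 4
MIN prefers the lower value; A=-2, B=4. A is better since -2 < 4.

A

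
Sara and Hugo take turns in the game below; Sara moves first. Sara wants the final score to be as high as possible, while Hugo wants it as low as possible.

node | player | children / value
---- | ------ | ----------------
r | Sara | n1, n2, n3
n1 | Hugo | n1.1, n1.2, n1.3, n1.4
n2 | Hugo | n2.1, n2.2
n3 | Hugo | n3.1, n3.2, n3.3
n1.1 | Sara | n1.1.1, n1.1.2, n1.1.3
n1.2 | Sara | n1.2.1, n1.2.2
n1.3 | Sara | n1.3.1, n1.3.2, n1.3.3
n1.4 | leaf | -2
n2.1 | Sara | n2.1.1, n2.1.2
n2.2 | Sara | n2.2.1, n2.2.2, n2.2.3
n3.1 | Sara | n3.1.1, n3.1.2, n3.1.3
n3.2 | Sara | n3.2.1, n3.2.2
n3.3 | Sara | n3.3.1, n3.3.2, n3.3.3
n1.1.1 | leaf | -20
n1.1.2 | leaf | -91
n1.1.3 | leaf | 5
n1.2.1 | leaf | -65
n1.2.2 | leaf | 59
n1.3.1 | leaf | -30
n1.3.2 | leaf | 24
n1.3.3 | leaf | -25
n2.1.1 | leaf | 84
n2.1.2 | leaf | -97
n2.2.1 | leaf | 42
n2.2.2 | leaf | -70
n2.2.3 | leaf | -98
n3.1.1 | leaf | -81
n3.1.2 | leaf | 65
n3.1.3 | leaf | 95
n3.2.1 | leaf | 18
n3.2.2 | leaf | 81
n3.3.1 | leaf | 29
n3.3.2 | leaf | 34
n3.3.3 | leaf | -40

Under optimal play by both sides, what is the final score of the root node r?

42

n1.1 (Sara): max(-20, -91, 5) = 5
n1.2 (Sara): max(-65, 59) = 59
n1.3 (Sara): max(-30, 24, -25) = 24
n1 (Hugo): min(5, 59, 24, -2) = -2
n2.1 (Sara): max(84, -97) = 84
n2.2 (Sara): max(42, -70, -98) = 42
n2 (Hugo): min(84, 42) = 42
n3.1 (Sara): max(-81, 65, 95) = 95
n3.2 (Sara): max(18, 81) = 81
n3.3 (Sara): max(29, 34, -40) = 34
n3 (Hugo): min(95, 81, 34) = 34
r (Sara): max(-2, 42, 34) = 42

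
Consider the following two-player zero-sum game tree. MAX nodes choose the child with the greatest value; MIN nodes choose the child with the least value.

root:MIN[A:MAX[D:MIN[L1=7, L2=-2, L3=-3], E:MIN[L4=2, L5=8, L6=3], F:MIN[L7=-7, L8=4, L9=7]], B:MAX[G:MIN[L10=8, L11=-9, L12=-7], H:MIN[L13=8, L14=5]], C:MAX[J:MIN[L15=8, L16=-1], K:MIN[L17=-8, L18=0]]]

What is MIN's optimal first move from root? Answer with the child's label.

C

D (MIN): min(7, -2, -3) = -3
E (MIN): min(2, 8, 3) = 2
F (MIN): min(-7, 4, 7) = -7
A (MAX): max(-3, 2, -7) = 2
G (MIN): min(8, -9, -7) = -9
H (MIN): min(8, 5) = 5
B (MAX): max(-9, 5) = 5
J (MIN): min(8, -1) = -1
K (MIN): min(-8, 0) = -8
C (MAX): max(-1, -8) = -1
root (MIN): min(2, 5, -1) = -1
MIN at root wants the lowest of {A=2, B=5, C=-1}, so chooses C.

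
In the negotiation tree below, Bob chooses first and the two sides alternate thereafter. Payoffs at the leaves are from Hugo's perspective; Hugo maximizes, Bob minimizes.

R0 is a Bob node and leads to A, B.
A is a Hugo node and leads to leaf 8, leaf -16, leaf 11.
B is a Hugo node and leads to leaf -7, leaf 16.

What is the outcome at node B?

B (Hugo): max(-7, 16) = 16

16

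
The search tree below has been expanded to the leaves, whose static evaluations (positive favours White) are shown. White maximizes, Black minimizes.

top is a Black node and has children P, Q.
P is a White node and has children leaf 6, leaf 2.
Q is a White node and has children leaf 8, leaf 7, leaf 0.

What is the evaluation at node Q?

Q (White): max(8, 7, 0) = 8

8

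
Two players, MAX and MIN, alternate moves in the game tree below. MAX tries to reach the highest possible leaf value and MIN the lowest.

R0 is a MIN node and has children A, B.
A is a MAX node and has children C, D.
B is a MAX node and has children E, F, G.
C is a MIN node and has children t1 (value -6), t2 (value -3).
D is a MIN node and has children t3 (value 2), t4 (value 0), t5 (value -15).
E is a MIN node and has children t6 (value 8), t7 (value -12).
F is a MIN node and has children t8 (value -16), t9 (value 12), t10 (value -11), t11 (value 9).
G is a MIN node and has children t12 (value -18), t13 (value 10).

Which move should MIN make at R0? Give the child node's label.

B

C (MIN): min(-6, -3) = -6
D (MIN): min(2, 0, -15) = -15
A (MAX): max(-6, -15) = -6
E (MIN): min(8, -12) = -12
F (MIN): min(-16, 12, -11, 9) = -16
G (MIN): min(-18, 10) = -18
B (MAX): max(-12, -16, -18) = -12
R0 (MIN): min(-6, -12) = -12
MIN at R0 wants the lowest of {A=-6, B=-12}, so chooses B.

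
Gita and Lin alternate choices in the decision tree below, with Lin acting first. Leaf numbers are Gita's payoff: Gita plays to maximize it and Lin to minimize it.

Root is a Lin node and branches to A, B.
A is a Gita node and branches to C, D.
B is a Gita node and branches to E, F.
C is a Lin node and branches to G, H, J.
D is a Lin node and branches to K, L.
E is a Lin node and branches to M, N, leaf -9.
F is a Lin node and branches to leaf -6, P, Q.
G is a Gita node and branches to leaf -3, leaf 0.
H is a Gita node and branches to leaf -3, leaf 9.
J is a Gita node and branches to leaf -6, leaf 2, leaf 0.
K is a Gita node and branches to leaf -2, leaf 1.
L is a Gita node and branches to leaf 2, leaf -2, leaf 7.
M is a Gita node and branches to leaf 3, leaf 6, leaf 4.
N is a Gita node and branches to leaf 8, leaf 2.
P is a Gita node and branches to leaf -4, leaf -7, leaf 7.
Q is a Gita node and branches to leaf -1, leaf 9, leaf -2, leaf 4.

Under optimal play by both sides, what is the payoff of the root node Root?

-6

G (Gita): max(-3, 0) = 0
H (Gita): max(-3, 9) = 9
J (Gita): max(-6, 2, 0) = 2
C (Lin): min(0, 9, 2) = 0
K (Gita): max(-2, 1) = 1
L (Gita): max(2, -2, 7) = 7
D (Lin): min(1, 7) = 1
A (Gita): max(0, 1) = 1
M (Gita): max(3, 6, 4) = 6
N (Gita): max(8, 2) = 8
E (Lin): min(6, 8, -9) = -9
P (Gita): max(-4, -7, 7) = 7
Q (Gita): max(-1, 9, -2, 4) = 9
F (Lin): min(-6, 7, 9) = -6
B (Gita): max(-9, -6) = -6
Root (Lin): min(1, -6) = -6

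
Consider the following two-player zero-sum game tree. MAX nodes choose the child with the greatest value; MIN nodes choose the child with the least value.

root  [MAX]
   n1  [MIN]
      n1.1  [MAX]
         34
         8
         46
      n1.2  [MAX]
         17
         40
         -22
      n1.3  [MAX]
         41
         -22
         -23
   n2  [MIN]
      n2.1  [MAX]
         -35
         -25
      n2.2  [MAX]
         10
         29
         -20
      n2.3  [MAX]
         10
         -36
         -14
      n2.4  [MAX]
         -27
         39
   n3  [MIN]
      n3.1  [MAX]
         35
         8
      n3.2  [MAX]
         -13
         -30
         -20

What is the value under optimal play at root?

n1.1 (MAX): max(34, 8, 46) = 46
n1.2 (MAX): max(17, 40, -22) = 40
n1.3 (MAX): max(41, -22, -23) = 41
n1 (MIN): min(46, 40, 41) = 40
n2.1 (MAX): max(-35, -25) = -25
n2.2 (MAX): max(10, 29, -20) = 29
n2.3 (MAX): max(10, -36, -14) = 10
n2.4 (MAX): max(-27, 39) = 39
n2 (MIN): min(-25, 29, 10, 39) = -25
n3.1 (MAX): max(35, 8) = 35
n3.2 (MAX): max(-13, -30, -20) = -13
n3 (MIN): min(35, -13) = -13
root (MAX): max(40, -25, -13) = 40

40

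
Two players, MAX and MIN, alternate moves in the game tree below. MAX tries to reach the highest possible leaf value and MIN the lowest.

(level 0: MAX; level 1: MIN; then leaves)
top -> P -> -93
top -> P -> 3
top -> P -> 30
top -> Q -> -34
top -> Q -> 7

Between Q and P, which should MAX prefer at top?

Q

Q (MIN): min(-34, 7) = -34
P (MIN): min(-93, 3, 30) = -93
MAX prefers the higher value; Q=-34, P=-93. Q is better since -34 > -93.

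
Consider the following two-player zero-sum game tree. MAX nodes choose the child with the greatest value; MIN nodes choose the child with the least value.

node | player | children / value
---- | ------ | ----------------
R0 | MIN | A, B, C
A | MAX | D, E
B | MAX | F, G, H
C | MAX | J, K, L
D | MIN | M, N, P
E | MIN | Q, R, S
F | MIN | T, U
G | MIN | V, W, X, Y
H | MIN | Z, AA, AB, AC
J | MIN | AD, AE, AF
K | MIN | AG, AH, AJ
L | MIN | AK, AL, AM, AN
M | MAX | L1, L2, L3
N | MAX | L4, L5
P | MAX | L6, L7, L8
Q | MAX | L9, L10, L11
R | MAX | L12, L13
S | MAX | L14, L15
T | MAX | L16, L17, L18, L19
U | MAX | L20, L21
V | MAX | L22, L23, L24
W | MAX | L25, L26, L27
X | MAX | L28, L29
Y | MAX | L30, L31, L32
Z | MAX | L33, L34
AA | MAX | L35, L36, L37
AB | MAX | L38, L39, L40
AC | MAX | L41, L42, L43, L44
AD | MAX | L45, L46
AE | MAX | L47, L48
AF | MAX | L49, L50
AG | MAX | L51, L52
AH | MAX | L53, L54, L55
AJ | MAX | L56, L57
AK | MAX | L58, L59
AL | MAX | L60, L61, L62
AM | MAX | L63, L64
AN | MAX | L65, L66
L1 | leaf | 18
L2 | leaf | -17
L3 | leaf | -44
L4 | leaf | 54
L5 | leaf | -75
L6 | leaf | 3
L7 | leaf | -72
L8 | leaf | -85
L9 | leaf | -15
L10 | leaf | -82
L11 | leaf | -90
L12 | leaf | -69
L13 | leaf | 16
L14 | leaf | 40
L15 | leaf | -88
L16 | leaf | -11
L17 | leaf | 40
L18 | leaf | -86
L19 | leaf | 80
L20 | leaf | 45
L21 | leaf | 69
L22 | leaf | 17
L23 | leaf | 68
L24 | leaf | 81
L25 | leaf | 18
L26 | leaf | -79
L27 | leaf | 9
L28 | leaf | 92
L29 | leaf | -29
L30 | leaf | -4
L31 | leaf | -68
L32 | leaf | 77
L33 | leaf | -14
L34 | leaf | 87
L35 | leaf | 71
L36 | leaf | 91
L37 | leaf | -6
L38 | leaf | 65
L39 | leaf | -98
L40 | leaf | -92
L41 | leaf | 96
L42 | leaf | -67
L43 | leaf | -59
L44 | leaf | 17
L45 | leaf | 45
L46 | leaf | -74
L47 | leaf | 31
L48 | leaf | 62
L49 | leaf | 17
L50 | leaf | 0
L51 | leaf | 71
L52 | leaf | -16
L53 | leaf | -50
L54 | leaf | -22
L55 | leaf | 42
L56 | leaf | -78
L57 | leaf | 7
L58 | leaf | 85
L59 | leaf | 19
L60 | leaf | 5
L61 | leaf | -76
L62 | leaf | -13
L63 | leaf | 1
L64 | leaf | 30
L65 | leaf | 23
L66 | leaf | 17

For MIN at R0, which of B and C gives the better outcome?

T (MAX): max(-11, 40, -86, 80) = 80
U (MAX): max(45, 69) = 69
F (MIN): min(80, 69) = 69
V (MAX): max(17, 68, 81) = 81
W (MAX): max(18, -79, 9) = 18
X (MAX): max(92, -29) = 92
Y (MAX): max(-4, -68, 77) = 77
G (MIN): min(81, 18, 92, 77) = 18
Z (MAX): max(-14, 87) = 87
AA (MAX): max(71, 91, -6) = 91
AB (MAX): max(65, -98, -92) = 65
AC (MAX): max(96, -67, -59, 17) = 96
H (MIN): min(87, 91, 65, 96) = 65
B (MAX): max(69, 18, 65) = 69
AD (MAX): max(45, -74) = 45
AE (MAX): max(31, 62) = 62
AF (MAX): max(17, 0) = 17
J (MIN): min(45, 62, 17) = 17
AG (MAX): max(71, -16) = 71
AH (MAX): max(-50, -22, 42) = 42
AJ (MAX): max(-78, 7) = 7
K (MIN): min(71, 42, 7) = 7
AK (MAX): max(85, 19) = 85
AL (MAX): max(5, -76, -13) = 5
AM (MAX): max(1, 30) = 30
AN (MAX): max(23, 17) = 23
L (MIN): min(85, 5, 30, 23) = 5
C (MAX): max(17, 7, 5) = 17
MIN prefers the lower value; B=69, C=17. C is better since 17 < 69.

C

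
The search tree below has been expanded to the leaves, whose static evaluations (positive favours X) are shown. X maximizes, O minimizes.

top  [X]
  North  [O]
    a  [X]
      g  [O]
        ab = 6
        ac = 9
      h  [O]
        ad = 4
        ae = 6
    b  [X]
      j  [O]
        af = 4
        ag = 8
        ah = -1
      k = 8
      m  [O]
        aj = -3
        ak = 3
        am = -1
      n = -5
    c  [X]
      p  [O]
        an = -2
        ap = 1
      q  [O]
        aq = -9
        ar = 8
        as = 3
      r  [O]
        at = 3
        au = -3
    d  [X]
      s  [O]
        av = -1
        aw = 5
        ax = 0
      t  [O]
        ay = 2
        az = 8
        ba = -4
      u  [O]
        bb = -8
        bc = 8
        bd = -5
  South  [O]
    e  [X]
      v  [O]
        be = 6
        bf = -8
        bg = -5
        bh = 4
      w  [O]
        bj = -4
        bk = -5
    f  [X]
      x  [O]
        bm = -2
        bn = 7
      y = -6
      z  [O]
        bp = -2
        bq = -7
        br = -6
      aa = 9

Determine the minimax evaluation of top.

g (O): min(6, 9) = 6
h (O): min(4, 6) = 4
a (X): max(6, 4) = 6
j (O): min(4, 8, -1) = -1
m (O): min(-3, 3, -1) = -3
b (X): max(-1, 8, -3, -5) = 8
p (O): min(-2, 1) = -2
q (O): min(-9, 8, 3) = -9
r (O): min(3, -3) = -3
c (X): max(-2, -9, -3) = -2
s (O): min(-1, 5, 0) = -1
t (O): min(2, 8, -4) = -4
u (O): min(-8, 8, -5) = -8
d (X): max(-1, -4, -8) = -1
North (O): min(6, 8, -2, -1) = -2
v (O): min(6, -8, -5, 4) = -8
w (O): min(-4, -5) = -5
e (X): max(-8, -5) = -5
x (O): min(-2, 7) = -2
z (O): min(-2, -7, -6) = -7
f (X): max(-2, -6, -7, 9) = 9
South (O): min(-5, 9) = -5
top (X): max(-2, -5) = -2

-2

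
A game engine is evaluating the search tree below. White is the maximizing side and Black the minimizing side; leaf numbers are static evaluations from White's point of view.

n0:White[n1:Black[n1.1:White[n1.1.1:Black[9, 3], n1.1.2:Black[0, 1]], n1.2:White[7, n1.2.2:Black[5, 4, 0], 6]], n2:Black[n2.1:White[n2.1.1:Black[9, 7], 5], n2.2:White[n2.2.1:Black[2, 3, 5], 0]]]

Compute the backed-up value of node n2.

n2.1.1 (Black): min(9, 7) = 7
n2.1 (White): max(7, 5) = 7
n2.2.1 (Black): min(2, 3, 5) = 2
n2.2 (White): max(2, 0) = 2
n2 (Black): min(7, 2) = 2

2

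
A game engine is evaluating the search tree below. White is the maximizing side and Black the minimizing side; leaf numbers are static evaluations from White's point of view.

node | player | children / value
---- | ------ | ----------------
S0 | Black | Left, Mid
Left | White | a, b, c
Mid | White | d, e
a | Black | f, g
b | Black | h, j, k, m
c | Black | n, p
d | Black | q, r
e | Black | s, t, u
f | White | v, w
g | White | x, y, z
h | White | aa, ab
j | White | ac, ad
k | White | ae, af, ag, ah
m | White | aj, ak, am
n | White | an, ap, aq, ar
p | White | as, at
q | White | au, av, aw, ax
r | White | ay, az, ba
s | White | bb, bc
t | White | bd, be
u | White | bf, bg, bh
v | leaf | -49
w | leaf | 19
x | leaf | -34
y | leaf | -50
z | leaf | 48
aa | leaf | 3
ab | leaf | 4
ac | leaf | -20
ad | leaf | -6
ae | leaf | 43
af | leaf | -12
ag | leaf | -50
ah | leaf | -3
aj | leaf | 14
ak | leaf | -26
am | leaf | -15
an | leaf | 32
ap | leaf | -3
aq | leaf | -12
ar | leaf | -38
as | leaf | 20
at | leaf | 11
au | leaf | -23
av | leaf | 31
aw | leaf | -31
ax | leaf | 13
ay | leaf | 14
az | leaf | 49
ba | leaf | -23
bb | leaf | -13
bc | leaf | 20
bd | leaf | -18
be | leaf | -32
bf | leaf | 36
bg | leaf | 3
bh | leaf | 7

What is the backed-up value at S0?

f (White): max(-49, 19) = 19
g (White): max(-34, -50, 48) = 48
a (Black): min(19, 48) = 19
h (White): max(3, 4) = 4
j (White): max(-20, -6) = -6
k (White): max(43, -12, -50, -3) = 43
m (White): max(14, -26, -15) = 14
b (Black): min(4, -6, 43, 14) = -6
n (White): max(32, -3, -12, -38) = 32
p (White): max(20, 11) = 20
c (Black): min(32, 20) = 20
Left (White): max(19, -6, 20) = 20
q (White): max(-23, 31, -31, 13) = 31
r (White): max(14, 49, -23) = 49
d (Black): min(31, 49) = 31
s (White): max(-13, 20) = 20
t (White): max(-18, -32) = -18
u (White): max(36, 3, 7) = 36
e (Black): min(20, -18, 36) = -18
Mid (White): max(31, -18) = 31
S0 (Black): min(20, 31) = 20

20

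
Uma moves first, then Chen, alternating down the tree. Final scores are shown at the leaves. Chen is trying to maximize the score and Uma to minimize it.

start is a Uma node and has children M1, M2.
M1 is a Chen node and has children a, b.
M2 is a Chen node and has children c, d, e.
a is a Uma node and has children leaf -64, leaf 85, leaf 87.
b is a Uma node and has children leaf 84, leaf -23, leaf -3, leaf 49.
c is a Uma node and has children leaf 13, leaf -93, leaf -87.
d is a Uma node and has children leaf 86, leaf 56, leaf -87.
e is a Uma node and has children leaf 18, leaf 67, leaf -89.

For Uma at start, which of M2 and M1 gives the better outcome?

M2

c (Uma): min(13, -93, -87) = -93
d (Uma): min(86, 56, -87) = -87
e (Uma): min(18, 67, -89) = -89
M2 (Chen): max(-93, -87, -89) = -87
a (Uma): min(-64, 85, 87) = -64
b (Uma): min(84, -23, -3, 49) = -23
M1 (Chen): max(-64, -23) = -23
Uma prefers the lower value; M2=-87, M1=-23. M2 is better since -87 < -23.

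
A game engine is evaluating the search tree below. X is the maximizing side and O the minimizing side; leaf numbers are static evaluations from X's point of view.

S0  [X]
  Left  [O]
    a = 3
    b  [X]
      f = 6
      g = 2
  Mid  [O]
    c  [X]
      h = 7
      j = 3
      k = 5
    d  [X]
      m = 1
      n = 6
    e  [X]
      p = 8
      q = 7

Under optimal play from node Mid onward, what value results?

6

c (X): max(7, 3, 5) = 7
d (X): max(1, 6) = 6
e (X): max(8, 7) = 8
Mid (O): min(7, 6, 8) = 6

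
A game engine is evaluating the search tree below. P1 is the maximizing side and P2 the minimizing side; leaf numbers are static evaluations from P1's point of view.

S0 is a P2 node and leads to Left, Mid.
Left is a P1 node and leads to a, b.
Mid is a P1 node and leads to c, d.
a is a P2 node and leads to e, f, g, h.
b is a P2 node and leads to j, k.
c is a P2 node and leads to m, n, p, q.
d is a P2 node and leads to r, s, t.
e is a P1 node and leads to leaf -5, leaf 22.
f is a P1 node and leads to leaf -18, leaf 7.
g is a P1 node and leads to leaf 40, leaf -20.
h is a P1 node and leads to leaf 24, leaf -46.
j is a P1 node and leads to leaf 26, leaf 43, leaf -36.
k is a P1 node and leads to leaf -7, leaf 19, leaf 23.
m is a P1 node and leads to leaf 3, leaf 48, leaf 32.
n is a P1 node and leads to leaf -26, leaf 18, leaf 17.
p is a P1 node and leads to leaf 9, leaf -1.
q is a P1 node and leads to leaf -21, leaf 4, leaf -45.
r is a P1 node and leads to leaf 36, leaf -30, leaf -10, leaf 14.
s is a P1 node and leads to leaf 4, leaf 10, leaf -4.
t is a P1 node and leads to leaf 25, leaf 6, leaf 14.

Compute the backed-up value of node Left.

e (P1): max(-5, 22) = 22
f (P1): max(-18, 7) = 7
g (P1): max(40, -20) = 40
h (P1): max(24, -46) = 24
a (P2): min(22, 7, 40, 24) = 7
j (P1): max(26, 43, -36) = 43
k (P1): max(-7, 19, 23) = 23
b (P2): min(43, 23) = 23
Left (P1): max(7, 23) = 23

23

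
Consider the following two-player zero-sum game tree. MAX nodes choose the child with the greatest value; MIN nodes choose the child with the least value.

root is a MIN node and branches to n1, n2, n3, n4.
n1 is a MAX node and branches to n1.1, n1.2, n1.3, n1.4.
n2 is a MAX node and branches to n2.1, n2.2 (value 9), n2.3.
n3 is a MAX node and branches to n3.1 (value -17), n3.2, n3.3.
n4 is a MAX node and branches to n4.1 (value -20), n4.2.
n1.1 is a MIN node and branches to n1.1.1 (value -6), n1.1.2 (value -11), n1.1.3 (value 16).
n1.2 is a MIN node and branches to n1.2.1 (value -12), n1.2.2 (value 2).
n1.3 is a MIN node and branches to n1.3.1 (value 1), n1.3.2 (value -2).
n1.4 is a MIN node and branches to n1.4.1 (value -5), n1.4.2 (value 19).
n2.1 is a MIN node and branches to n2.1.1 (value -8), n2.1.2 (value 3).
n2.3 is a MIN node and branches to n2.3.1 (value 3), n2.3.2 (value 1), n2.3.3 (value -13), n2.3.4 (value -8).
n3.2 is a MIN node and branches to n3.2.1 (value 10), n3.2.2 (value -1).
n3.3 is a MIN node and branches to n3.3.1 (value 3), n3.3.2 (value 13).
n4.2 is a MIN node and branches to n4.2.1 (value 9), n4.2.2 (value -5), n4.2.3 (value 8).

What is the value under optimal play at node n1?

-2

n1.1 (MIN): min(-6, -11, 16) = -11
n1.2 (MIN): min(-12, 2) = -12
n1.3 (MIN): min(1, -2) = -2
n1.4 (MIN): min(-5, 19) = -5
n1 (MAX): max(-11, -12, -2, -5) = -2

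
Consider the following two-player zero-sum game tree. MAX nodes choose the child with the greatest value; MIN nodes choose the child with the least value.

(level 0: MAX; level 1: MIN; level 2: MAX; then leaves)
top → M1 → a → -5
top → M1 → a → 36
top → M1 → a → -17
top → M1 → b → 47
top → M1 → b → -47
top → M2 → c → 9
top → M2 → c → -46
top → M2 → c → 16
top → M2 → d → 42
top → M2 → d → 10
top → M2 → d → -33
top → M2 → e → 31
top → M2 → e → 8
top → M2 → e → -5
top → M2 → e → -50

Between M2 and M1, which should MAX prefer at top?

M1

c (MAX): max(9, -46, 16) = 16
d (MAX): max(42, 10, -33) = 42
e (MAX): max(31, 8, -5, -50) = 31
M2 (MIN): min(16, 42, 31) = 16
a (MAX): max(-5, 36, -17) = 36
b (MAX): max(47, -47) = 47
M1 (MIN): min(36, 47) = 36
MAX prefers the higher value; M2=16, M1=36. M1 is better since 36 > 16.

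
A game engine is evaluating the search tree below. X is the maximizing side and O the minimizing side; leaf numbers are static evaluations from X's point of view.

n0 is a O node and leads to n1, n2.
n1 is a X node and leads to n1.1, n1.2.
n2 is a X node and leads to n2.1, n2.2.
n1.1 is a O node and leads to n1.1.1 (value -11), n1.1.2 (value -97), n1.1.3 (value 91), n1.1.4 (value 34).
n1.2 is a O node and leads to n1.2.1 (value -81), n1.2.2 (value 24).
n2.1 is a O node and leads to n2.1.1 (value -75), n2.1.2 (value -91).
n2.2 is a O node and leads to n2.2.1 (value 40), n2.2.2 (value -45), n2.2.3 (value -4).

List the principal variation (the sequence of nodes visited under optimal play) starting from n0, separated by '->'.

n0 -> n1 -> n1.2 -> n1.2.1

n1.1 (O): min(-11, -97, 91, 34) = -97
n1.2 (O): min(-81, 24) = -81
n1 (X): max(-97, -81) = -81
n2.1 (O): min(-75, -91) = -91
n2.2 (O): min(40, -45, -4) = -45
n2 (X): max(-91, -45) = -45
n0 (O): min(-81, -45) = -81
At n0, O picks n1 (lowest: -81).
At n1, X picks n1.2 (highest: -81).
At n1.2, O picks n1.2.1 (lowest: -81).
Terminal value -81.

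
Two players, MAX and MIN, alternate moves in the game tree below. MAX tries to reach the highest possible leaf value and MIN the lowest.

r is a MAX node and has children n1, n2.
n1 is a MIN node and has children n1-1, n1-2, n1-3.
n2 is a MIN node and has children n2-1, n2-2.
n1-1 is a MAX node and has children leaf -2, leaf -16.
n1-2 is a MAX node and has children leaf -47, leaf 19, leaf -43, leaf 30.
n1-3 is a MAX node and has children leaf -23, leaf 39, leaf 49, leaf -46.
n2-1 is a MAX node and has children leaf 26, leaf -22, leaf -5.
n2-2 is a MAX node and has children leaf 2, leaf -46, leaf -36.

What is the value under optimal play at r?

n1-1 (MAX): max(-2, -16) = -2
n1-2 (MAX): max(-47, 19, -43, 30) = 30
n1-3 (MAX): max(-23, 39, 49, -46) = 49
n1 (MIN): min(-2, 30, 49) = -2
n2-1 (MAX): max(26, -22, -5) = 26
n2-2 (MAX): max(2, -46, -36) = 2
n2 (MIN): min(26, 2) = 2
r (MAX): max(-2, 2) = 2

2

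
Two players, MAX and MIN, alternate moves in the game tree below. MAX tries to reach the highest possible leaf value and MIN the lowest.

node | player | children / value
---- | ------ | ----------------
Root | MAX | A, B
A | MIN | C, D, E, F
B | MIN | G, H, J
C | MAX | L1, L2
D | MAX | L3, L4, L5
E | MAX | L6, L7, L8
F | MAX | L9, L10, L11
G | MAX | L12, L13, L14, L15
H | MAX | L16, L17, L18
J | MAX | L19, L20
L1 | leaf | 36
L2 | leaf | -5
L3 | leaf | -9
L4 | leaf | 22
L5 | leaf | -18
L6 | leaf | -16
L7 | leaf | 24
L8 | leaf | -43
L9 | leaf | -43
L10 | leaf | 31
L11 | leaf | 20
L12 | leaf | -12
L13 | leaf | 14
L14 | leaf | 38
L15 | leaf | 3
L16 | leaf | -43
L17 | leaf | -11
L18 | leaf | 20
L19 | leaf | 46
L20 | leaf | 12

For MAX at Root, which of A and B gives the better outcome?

A

C (MAX): max(36, -5) = 36
D (MAX): max(-9, 22, -18) = 22
E (MAX): max(-16, 24, -43) = 24
F (MAX): max(-43, 31, 20) = 31
A (MIN): min(36, 22, 24, 31) = 22
G (MAX): max(-12, 14, 38, 3) = 38
H (MAX): max(-43, -11, 20) = 20
J (MAX): max(46, 12) = 46
B (MIN): min(38, 20, 46) = 20
MAX prefers the higher value; A=22, B=20. A is better since 22 > 20.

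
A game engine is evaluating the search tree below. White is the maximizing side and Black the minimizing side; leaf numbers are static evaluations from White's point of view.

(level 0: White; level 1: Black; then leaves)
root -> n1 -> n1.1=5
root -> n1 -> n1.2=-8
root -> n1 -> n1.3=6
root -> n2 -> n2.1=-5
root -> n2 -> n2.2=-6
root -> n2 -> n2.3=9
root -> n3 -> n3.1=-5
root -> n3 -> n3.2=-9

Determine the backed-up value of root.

n1 (Black): min(5, -8, 6) = -8
n2 (Black): min(-5, -6, 9) = -6
n3 (Black): min(-5, -9) = -9
root (White): max(-8, -6, -9) = -6

-6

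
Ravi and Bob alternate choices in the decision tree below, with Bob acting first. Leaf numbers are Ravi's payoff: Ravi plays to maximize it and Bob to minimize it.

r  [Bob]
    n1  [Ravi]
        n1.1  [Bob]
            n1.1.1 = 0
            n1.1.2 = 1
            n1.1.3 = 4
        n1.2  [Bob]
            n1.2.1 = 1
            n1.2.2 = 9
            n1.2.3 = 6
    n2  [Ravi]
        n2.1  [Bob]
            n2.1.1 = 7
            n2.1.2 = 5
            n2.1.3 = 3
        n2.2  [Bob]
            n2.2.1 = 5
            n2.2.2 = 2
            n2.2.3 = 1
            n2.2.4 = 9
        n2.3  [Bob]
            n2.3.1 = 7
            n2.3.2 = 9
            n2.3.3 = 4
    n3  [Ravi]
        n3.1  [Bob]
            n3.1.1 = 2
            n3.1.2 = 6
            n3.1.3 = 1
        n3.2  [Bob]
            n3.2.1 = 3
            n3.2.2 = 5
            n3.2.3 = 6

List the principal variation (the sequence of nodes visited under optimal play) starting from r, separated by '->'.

r -> n1 -> n1.2 -> n1.2.1

n1.1 (Bob): min(0, 1, 4) = 0
n1.2 (Bob): min(1, 9, 6) = 1
n1 (Ravi): max(0, 1) = 1
n2.1 (Bob): min(7, 5, 3) = 3
n2.2 (Bob): min(5, 2, 1, 9) = 1
n2.3 (Bob): min(7, 9, 4) = 4
n2 (Ravi): max(3, 1, 4) = 4
n3.1 (Bob): min(2, 6, 1) = 1
n3.2 (Bob): min(3, 5, 6) = 3
n3 (Ravi): max(1, 3) = 3
r (Bob): min(1, 4, 3) = 1
At r, Bob picks n1 (lowest: 1).
At n1, Ravi picks n1.2 (highest: 1).
At n1.2, Bob picks n1.2.1 (lowest: 1).
Terminal value 1.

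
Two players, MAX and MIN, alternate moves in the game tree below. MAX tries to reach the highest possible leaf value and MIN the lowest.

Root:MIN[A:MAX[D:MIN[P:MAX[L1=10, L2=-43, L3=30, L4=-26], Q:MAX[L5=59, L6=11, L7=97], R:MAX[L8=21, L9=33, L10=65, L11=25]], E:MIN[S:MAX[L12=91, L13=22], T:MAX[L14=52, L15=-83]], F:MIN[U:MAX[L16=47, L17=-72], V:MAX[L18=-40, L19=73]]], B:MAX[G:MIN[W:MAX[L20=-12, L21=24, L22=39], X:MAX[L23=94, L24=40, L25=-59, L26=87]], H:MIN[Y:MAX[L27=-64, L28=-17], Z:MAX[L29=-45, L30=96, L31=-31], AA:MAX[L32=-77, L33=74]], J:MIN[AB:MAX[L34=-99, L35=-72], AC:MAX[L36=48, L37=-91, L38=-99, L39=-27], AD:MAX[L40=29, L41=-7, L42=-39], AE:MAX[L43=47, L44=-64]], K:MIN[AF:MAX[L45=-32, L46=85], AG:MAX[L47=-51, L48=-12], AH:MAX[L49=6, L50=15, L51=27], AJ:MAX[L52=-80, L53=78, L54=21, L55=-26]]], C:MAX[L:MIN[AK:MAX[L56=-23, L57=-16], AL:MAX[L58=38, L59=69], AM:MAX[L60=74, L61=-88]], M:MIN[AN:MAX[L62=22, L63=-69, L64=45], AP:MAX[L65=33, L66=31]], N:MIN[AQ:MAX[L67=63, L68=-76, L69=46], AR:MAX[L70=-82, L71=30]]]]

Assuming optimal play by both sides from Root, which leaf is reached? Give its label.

L65

P (MAX): max(10, -43, 30, -26) = 30
Q (MAX): max(59, 11, 97) = 97
R (MAX): max(21, 33, 65, 25) = 65
D (MIN): min(30, 97, 65) = 30
S (MAX): max(91, 22) = 91
T (MAX): max(52, -83) = 52
E (MIN): min(91, 52) = 52
U (MAX): max(47, -72) = 47
V (MAX): max(-40, 73) = 73
F (MIN): min(47, 73) = 47
A (MAX): max(30, 52, 47) = 52
W (MAX): max(-12, 24, 39) = 39
X (MAX): max(94, 40, -59, 87) = 94
G (MIN): min(39, 94) = 39
Y (MAX): max(-64, -17) = -17
Z (MAX): max(-45, 96, -31) = 96
AA (MAX): max(-77, 74) = 74
H (MIN): min(-17, 96, 74) = -17
AB (MAX): max(-99, -72) = -72
AC (MAX): max(48, -91, -99, -27) = 48
AD (MAX): max(29, -7, -39) = 29
AE (MAX): max(47, -64) = 47
J (MIN): min(-72, 48, 29, 47) = -72
AF (MAX): max(-32, 85) = 85
AG (MAX): max(-51, -12) = -12
AH (MAX): max(6, 15, 27) = 27
AJ (MAX): max(-80, 78, 21, -26) = 78
K (MIN): min(85, -12, 27, 78) = -12
B (MAX): max(39, -17, -72, -12) = 39
AK (MAX): max(-23, -16) = -16
AL (MAX): max(38, 69) = 69
AM (MAX): max(74, -88) = 74
L (MIN): min(-16, 69, 74) = -16
AN (MAX): max(22, -69, 45) = 45
AP (MAX): max(33, 31) = 33
M (MIN): min(45, 33) = 33
AQ (MAX): max(63, -76, 46) = 63
AR (MAX): max(-82, 30) = 30
N (MIN): min(63, 30) = 30
C (MAX): max(-16, 33, 30) = 33
Root (MIN): min(52, 39, 33) = 33
At Root, MIN picks C (lowest: 33).
At C, MAX picks M (highest: 33).
At M, MIN picks AP (lowest: 33).
At AP, MAX picks L65 (highest: 33).
Terminal value 33.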